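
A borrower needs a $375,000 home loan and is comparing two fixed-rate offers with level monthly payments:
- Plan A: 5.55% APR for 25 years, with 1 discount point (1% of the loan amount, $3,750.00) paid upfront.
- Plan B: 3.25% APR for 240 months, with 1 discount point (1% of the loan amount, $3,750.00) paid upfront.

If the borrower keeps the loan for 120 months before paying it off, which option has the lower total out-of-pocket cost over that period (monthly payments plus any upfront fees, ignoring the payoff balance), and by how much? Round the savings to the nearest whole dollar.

Plan B by $22,447

Plan A: at 5.55% the monthly rate is 0.0046250, so the payment is 375,000 × 0.0046250 / (1 − 1.0046250^−300) = $2,314.04.
Plan B: at 3.25% the monthly rate is 0.0027083, so the payment is 375,000 × 0.0027083 / (1 − 1.0027083^−240) = $2,126.98.
Over 120 months: Plan A costs 120 × $2,314.04 + $3,750.00 = $281,434.80; Plan B costs 120 × $2,126.98 + $3,750.00 = $258,987.60.
Plan B is cheaper by $281,434.80 − $258,987.60 = $22,447.20.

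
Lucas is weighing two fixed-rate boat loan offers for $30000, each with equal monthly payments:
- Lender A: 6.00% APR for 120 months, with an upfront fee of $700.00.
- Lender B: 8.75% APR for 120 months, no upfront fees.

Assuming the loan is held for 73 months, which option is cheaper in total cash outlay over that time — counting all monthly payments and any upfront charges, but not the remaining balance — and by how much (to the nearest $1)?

Lender A: at 6.00% the monthly rate is 0.0050000, so the payment is 30,000 × 0.0050000 / (1 − 1.0050000^−120) = $333.06.
Lender B: at 8.75% the monthly rate is 0.0072917, so the payment is 30,000 × 0.0072917 / (1 − 1.0072917^−120) = $375.98.
Over 73 months: Lender A costs 73 × $333.06 + $700.00 = $25,013.38; Lender B costs 73 × $375.98 = $27,446.54.
Lender A is cheaper by $27,446.54 − $25,013.38 = $2,433.16.

Lender A by $2,433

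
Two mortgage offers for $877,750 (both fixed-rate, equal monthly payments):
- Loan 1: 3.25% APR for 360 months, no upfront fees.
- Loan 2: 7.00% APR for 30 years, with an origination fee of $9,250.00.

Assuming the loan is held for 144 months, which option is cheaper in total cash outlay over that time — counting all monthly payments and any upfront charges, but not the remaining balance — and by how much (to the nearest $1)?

Loan 1: at 3.25% the monthly rate is 0.0027083, so the payment is 877,750 × 0.0027083 / (1 − 1.0027083^−360) = $3,820.02.
Loan 2: at 7.00% the monthly rate is 0.0058333, so the payment is 877,750 × 0.0058333 / (1 − 1.0058333^−360) = $5,839.69.
Over 144 months: Loan 1 costs 144 × $3,820.02 = $550,082.88; Loan 2 costs 144 × $5,839.69 + $9,250.00 = $850,165.36.
Loan 1 is cheaper by $850,165.36 − $550,082.88 = $300,082.48.

Loan 1 by $300,082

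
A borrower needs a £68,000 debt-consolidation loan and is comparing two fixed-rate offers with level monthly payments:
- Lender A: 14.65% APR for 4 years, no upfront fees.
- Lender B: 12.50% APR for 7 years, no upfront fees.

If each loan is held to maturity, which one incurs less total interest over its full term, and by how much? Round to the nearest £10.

Lender A: at 14.65% the monthly rate is 0.0122083, so the payment is 68,000 × 0.0122083 / (1 − 1.0122083^−48) = £1,880.45.
Total interest on Lender A = 48 × £1,880.45 − £68,000 = £22,261.60.
Lender B: monthly rate = 12.5%/12 = 0.0104167; payment = 68,000 × 0.0104167 / (1 − (1+0.0104167)^−84) = £1,218.64.
Total interest on Lender B = 84 × £1,218.64 − £68,000 = £34,365.76.
Lender A is lower by £12,104.16.

Lender A by £12,100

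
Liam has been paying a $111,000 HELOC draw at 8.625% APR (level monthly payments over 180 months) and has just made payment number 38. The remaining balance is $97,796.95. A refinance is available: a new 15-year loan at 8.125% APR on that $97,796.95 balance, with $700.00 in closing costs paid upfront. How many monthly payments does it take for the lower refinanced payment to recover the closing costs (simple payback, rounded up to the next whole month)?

5 months

Current payment = 111,000 × 8.625%/12 / (1 − (1+0.0071875)^−180) = $1,101.21.
Refinanced payment = 97,796.95 × 0.0067708 / (1 − (1+0.0067708)^−180) = $941.67.
Monthly savings = $1,101.21 − $941.67 = $159.54.
Break-even = $700.00 / $159.54 = 4.39 → 5 months.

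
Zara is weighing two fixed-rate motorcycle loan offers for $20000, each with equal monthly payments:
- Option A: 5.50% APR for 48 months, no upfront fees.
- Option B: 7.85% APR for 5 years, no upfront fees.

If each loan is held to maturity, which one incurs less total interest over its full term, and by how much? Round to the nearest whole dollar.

Option A: at 5.50% the monthly rate is 0.0045833, so the payment is 20,000 × 0.0045833 / (1 − 1.0045833^−48) = $465.13.
Total interest on Option A = 48 × $465.13 − $20,000 = $2,326.24.
Option B: at 7.85% the monthly rate is 0.0065417, so the payment is 20,000 × 0.0065417 / (1 − 1.0065417^−60) = $404.09.
Total interest on Option B = 60 × $404.09 − $20,000 = $4,245.40.
Option A is lower by $1,919.16.

Option A by $1,919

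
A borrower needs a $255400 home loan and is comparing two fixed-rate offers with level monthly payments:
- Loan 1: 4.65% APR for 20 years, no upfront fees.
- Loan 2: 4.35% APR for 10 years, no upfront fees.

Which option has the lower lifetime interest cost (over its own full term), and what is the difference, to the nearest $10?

Loan 2 by $77,350

Loan 1: monthly rate = 4.65%/12 = 0.0038750; payment = 255,400 × 0.0038750 / (1 − (1+0.0038750)^−240) = $1,636.54.
Total interest on Loan 1 = 240 × $1,636.54 − $255,400 = $137,369.60.
Loan 2: at 4.35% the monthly rate is 0.0036250, so the payment is 255,400 × 0.0036250 / (1 − 1.0036250^−120) = $2,628.50.
Total interest on Loan 2 = 120 × $2,628.50 − $255,400 = $60,020.00.
Loan 2 is lower by $77,349.60.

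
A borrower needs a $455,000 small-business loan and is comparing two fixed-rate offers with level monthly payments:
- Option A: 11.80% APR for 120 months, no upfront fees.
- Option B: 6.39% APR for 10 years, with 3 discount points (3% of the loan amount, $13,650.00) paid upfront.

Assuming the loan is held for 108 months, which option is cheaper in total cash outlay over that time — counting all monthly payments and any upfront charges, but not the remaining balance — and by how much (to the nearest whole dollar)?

Option A: at 11.80% the monthly rate is 0.0098333, so the payment is 455,000 × 0.0098333 / (1 − 1.0098333^−120) = $6,475.43.
Option B: monthly rate = 6.39%/12 = 0.0053250; payment = 455,000 × 0.0053250 / (1 − (1+0.0053250)^−120) = $5,141.00.
Over 108 months: Option A costs 108 × $6,475.43 = $699,346.44; Option B costs 108 × $5,141.00 + $13,650.00 = $568,878.00.
Option B is cheaper by $699,346.44 − $568,878.00 = $130,468.44.

Option B by $130,468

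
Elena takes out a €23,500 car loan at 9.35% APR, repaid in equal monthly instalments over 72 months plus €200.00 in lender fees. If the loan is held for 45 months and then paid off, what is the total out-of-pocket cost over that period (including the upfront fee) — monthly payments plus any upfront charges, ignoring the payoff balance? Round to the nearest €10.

At 9.35% the monthly rate is 0.0077917, so the payment is 23,500 × 0.0077917 / (1 − 1.0077917^−72) = €427.69.
Total outlay = 45 × €427.69 + €200.00 = €19,446.05.

€19,450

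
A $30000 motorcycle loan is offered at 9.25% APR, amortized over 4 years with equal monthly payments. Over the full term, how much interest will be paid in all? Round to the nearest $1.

Monthly rate = 9.25%/12 = 0.0077083; payment = 30,000 × 0.0077083 / (1 − (1+0.0077083)^−48) = $750.12.
Total paid = 48 × $750.12 = $36,005.76; interest = $36,005.76 − $30,000 = $6,005.76.

$6,006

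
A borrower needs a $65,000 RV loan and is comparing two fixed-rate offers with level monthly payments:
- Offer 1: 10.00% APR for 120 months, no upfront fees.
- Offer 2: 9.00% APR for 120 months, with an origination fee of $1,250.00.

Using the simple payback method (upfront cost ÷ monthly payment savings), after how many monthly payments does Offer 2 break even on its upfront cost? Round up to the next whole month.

Offer 1: monthly rate = 10%/12 = 0.0083333; payment = 65,000 × 0.0083333 / (1 − (1+0.0083333)^−120) = $858.98.
Offer 2: at 9.00% the monthly rate is 0.0075000, so the payment is 65,000 × 0.0075000 / (1 − 1.0075000^−120) = $823.39.
Monthly savings = $858.98 − $823.39 = $35.59.
Break-even = $1,250.00 / $35.59 = 35.12 → 36 months.

36 months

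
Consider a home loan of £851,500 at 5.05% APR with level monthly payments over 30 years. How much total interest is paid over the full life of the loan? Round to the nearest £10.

£803,450

At 5.05% the monthly rate is 0.0042083, so the payment is 851,500 × 0.0042083 / (1 − 1.0042083^−360) = £4,597.09.
Total paid = 360 × £4,597.09 = £1,654,952.40; interest = £1,654,952.40 − £851,500 = £803,452.40.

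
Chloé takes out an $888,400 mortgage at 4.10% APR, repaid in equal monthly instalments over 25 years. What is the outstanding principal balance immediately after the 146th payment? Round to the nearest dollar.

$566,684

With monthly rate i = 4.1%/12 = 0.0034167, the balance after k of n payments is P · [(1+i)^n − (1+i)^k] / [(1+i)^n − 1].
(1+0.0034167)^300 = 2.78223048 and (1+0.0034167)^146 = 1.64539931, so the balance is 888,400 × (2.78223048 − 1.64539931) / (2.78223048 − 1) = $566,683.62.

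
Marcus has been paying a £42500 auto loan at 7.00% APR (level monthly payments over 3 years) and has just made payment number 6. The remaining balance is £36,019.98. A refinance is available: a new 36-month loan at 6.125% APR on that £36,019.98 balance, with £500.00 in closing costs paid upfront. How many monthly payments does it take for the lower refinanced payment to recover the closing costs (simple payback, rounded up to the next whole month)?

3 months

Current payment = 42,500 × 7%/12 / (1 − (1+0.0058333)^−36) = £1,312.28.
Refinanced payment = 36,019.98 × 0.0051042 / (1 − (1+0.0051042)^−36) = £1,097.84.
Monthly savings = £1,312.28 − £1,097.84 = £214.44.
Break-even = £500.00 / £214.44 = 2.33 → 3 months.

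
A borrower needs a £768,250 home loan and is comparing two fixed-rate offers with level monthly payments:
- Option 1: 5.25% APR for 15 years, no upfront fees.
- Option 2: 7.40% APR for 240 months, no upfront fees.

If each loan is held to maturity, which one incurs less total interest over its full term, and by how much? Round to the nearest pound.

Option 1 by £362,457

Option 1: monthly rate = 5.25%/12 = 0.0043750; payment = 768,250 × 0.0043750 / (1 − (1+0.0043750)^−180) = £6,175.79.
Total interest on Option 1 = 180 × £6,175.79 − £768,250 = £343,392.20.
Option 2: at 7.40% the monthly rate is 0.0061667, so the payment is 768,250 × 0.0061667 / (1 − 1.0061667^−240) = £6,142.08.
Total interest on Option 2 = 240 × £6,142.08 − £768,250 = £705,849.20.
Option 1 is lower by £362,457.00.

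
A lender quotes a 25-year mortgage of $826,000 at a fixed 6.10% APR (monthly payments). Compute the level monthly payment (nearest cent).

At 6.10% the monthly rate is 0.0050833, so the payment is 826,000 × 0.0050833 / (1 − 1.0050833^−300) = $5,372.54.

$5,372.54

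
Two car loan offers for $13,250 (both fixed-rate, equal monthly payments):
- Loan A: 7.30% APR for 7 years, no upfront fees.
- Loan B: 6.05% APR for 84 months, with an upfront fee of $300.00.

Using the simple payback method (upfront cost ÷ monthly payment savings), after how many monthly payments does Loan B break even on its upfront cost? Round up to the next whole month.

38 months

Loan A: monthly rate = 7.3%/12 = 0.0060833; payment = 13,250 × 0.0060833 / (1 − (1+0.0060833)^−84) = $201.93.
Loan B: at 6.05% the monthly rate is 0.0050417, so the payment is 13,250 × 0.0050417 / (1 − 1.0050417^−84) = $193.88.
Monthly savings = $201.93 − $193.88 = $8.05.
Break-even = $300.00 / $8.05 = 37.27 → 38 months.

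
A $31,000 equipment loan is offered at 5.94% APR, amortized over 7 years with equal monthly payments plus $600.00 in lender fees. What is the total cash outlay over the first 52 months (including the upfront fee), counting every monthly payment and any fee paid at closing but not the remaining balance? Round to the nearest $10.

Monthly rate = 5.94%/12 = 0.0049500; payment = 31,000 × 0.0049500 / (1 − (1+0.0049500)^−84) = $451.97.
Total outlay = 52 × $451.97 + $600.00 = $24,102.44.

$24,100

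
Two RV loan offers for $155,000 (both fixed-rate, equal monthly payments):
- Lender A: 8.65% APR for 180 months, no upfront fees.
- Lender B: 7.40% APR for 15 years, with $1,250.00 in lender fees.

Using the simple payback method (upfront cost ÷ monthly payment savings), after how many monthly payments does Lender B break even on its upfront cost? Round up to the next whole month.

12 months

Lender A: at 8.65% the monthly rate is 0.0072083, so the payment is 155,000 × 0.0072083 / (1 − 1.0072083^−180) = $1,540.01.
Lender B: monthly rate = 7.4%/12 = 0.0061667; payment = 155,000 × 0.0061667 / (1 − (1+0.0061667)^−180) = $1,428.08.
Monthly savings = $1,540.01 − $1,428.08 = $111.93.
Break-even = $1,250.00 / $111.93 = 11.17 → 12 months.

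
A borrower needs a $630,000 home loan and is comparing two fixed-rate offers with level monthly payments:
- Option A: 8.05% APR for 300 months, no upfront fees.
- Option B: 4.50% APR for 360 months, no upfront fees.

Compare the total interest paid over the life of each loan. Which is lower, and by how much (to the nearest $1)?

Option B by $315,836

Option A: monthly rate = 8.05%/12 = 0.0067083; payment = 630,000 × 0.0067083 / (1 − (1+0.0067083)^−300) = $4,883.33.
Total interest on Option A = 300 × $4,883.33 − $630,000 = $834,999.00.
Option B: monthly rate = 4.5%/12 = 0.0037500; payment = 630,000 × 0.0037500 / (1 − (1+0.0037500)^−360) = $3,192.12.
Total interest on Option B = 360 × $3,192.12 − $630,000 = $519,163.20.
Option B is lower by $315,835.80.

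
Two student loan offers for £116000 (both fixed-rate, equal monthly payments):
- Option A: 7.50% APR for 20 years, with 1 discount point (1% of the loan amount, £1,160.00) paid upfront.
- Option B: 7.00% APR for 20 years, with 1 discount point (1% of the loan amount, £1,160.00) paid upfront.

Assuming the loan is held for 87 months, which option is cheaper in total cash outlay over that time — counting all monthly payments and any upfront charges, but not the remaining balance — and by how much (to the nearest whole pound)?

Option B by £3,057

Option A: at 7.50% the monthly rate is 0.0062500, so the payment is 116,000 × 0.0062500 / (1 − 1.0062500^−240) = £934.49.
Option B: monthly rate = 7%/12 = 0.0058333; payment = 116,000 × 0.0058333 / (1 − (1+0.0058333)^−240) = £899.35.
Over 87 months: Option A costs 87 × £934.49 + £1,160.00 = £82,460.63; Option B costs 87 × £899.35 + £1,160.00 = £79,403.45.
Option B is cheaper by £82,460.63 − £79,403.45 = £3,057.18.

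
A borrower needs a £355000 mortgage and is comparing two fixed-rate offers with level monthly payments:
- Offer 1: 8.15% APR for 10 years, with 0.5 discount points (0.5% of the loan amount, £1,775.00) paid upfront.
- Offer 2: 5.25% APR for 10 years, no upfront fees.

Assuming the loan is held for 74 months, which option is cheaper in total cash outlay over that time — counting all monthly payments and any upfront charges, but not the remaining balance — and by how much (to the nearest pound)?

Offer 2 by £40,733

Offer 1: at 8.15% the monthly rate is 0.0067917, so the payment is 355,000 × 0.0067917 / (1 − 1.0067917^−120) = £4,335.32.
Offer 2: monthly rate = 5.25%/12 = 0.0043750; payment = 355,000 × 0.0043750 / (1 − (1+0.0043750)^−120) = £3,808.86.
Over 74 months: Offer 1 costs 74 × £4,335.32 + £1,775.00 = £322,588.68; Offer 2 costs 74 × £3,808.86 = £281,855.64.
Offer 2 is cheaper by £322,588.68 − £281,855.64 = £40,733.04.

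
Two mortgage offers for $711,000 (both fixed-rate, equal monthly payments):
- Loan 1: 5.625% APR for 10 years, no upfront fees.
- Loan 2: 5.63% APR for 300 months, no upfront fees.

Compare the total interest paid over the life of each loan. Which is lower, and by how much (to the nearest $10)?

Loan 1 by $395,220

Loan 1: monthly rate = 5.625%/12 = 0.0046875; payment = 711,000 × 0.0046875 / (1 − (1+0.0046875)^−120) = $7,760.33.
Total interest on Loan 1 = 120 × $7,760.33 − $711,000 = $220,239.60.
Loan 2: monthly rate = 5.63%/12 = 0.0046917; payment = 711,000 × 0.0046917 / (1 − (1+0.0046917)^−300) = $4,421.53.
Total interest on Loan 2 = 300 × $4,421.53 − $711,000 = $615,459.00.
Loan 1 is lower by $395,219.40.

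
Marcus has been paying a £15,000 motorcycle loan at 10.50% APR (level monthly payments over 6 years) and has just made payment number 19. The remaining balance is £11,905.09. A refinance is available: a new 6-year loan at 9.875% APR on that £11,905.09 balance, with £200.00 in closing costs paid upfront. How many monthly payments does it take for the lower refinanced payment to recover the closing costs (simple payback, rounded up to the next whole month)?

4 months

Current payment = 15,000 × 10.5%/12 / (1 − (1+0.0087500)^−72) = £281.68.
Refinanced payment = 11,905.09 × 0.0082292 / (1 − (1+0.0082292)^−72) = £219.80.
Monthly savings = £281.68 − £219.80 = £61.88.
Break-even = £200.00 / £61.88 = 3.23 → 4 months.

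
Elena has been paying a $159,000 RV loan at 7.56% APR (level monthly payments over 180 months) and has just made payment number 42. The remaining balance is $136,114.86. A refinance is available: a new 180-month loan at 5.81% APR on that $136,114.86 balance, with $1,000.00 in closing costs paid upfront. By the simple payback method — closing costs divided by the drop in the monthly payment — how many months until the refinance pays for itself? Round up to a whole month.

3 months

Current payment = 159,000 × 7.56%/12 / (1 − (1+0.0063000)^−180) = $1,479.38.
Refinanced payment = 136,114.86 × 0.0048417 / (1 − (1+0.0048417)^−180) = $1,134.69.
Monthly savings = $1,479.38 − $1,134.69 = $344.69.
Break-even = $1,000.00 / $344.69 = 2.90 → 3 months.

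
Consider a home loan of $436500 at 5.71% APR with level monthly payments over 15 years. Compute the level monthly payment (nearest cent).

Monthly rate = 5.71%/12 = 0.0047583; payment = 436,500 × 0.0047583 / (1 − (1+0.0047583)^−180) = $3,615.40.

$3,615.40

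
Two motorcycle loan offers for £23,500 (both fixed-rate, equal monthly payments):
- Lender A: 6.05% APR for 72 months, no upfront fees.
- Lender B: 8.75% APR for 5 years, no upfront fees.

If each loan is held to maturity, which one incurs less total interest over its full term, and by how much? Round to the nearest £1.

Lender A: at 6.05% the monthly rate is 0.0050417, so the payment is 23,500 × 0.0050417 / (1 − 1.0050417^−72) = £390.02.
Total interest on Lender A = 72 × £390.02 − £23,500 = £4,581.44.
Lender B: monthly rate = 8.75%/12 = 0.0072917; payment = 23,500 × 0.0072917 / (1 − (1+0.0072917)^−60) = £484.97.
Total interest on Lender B = 60 × £484.97 − £23,500 = £5,598.20.
Lender A is lower by £1,016.76.

Lender A by £1,017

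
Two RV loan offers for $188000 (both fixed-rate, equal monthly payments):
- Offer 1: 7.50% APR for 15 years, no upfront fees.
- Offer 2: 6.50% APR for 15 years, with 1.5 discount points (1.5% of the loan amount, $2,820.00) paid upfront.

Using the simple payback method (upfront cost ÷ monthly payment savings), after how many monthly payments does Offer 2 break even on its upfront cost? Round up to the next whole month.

Offer 1: monthly rate = 7.5%/12 = 0.0062500; payment = 188,000 × 0.0062500 / (1 − (1+0.0062500)^−180) = $1,742.78.
Offer 2: at 6.50% the monthly rate is 0.0054167, so the payment is 188,000 × 0.0054167 / (1 − 1.0054167^−180) = $1,637.68.
Monthly savings = $1,742.78 − $1,637.68 = $105.10.
Break-even = $2,820.00 / $105.10 = 26.83 → 27 months.

27 months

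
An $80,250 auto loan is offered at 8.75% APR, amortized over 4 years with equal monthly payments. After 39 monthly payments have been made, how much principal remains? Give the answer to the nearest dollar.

With monthly rate i = 8.75%/12 = 0.0072917, the balance after k of n payments is P · [(1+i)^n − (1+i)^k] / [(1+i)^n − 1].
(1+0.0072917)^48 = 1.41726666 and (1+0.0072917)^39 = 1.32756074, so the balance is 80,250 × (1.41726666 − 1.32756074) / (1.41726666 − 1) = $17,252.52.

$17,253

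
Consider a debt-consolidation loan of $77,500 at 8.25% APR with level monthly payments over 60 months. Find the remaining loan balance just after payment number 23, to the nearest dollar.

With monthly rate i = 8.25%/12 = 0.0068750, the balance after k of n payments is P · [(1+i)^n − (1+i)^k] / [(1+i)^n − 1].
(1+0.0068750)^60 = 1.50845884 and (1+0.0068750)^23 = 1.17067900, so the balance is 77,500 × (1.50845884 − 1.17067900) / (1.50845884 − 1) = $51,484.87.

$51,485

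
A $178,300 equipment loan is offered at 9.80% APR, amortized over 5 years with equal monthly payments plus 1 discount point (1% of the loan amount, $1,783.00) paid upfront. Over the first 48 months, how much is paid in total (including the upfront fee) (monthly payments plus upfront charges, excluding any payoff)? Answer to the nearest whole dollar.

$182,783

Monthly rate = 9.8%/12 = 0.0081667; payment = 178,300 × 0.0081667 / (1 − (1+0.0081667)^−60) = $3,770.83.
Total outlay = 48 × $3,770.83 + $1,783.00 = $182,782.84.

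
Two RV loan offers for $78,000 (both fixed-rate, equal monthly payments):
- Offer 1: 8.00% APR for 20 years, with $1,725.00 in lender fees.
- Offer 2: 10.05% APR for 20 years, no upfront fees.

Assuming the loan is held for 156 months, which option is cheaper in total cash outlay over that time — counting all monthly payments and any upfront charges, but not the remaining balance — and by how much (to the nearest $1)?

Offer 1: at 8.00% the monthly rate is 0.0066667, so the payment is 78,000 × 0.0066667 / (1 − 1.0066667^−240) = $652.42.
Offer 2: at 10.05% the monthly rate is 0.0083750, so the payment is 78,000 × 0.0083750 / (1 − 1.0083750^−240) = $755.30.
Over 156 months: Offer 1 costs 156 × $652.42 + $1,725.00 = $103,502.52; Offer 2 costs 156 × $755.30 = $117,826.80.
Offer 1 is cheaper by $117,826.80 − $103,502.52 = $14,324.28.

Offer 1 by $14,324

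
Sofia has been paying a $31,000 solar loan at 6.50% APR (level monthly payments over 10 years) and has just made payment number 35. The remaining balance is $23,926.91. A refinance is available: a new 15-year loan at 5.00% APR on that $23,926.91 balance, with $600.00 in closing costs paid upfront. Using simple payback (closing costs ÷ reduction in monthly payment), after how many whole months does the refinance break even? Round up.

Current payment = 31,000 × 6.5%/12 / (1 − (1+0.0054167)^−120) = $352.00.
Refinanced payment = 23,926.91 × 0.0041667 / (1 − (1+0.0041667)^−180) = $189.21.
Monthly savings = $352.00 − $189.21 = $162.79.
Break-even = $600.00 / $162.79 = 3.69 → 4 months.

4 months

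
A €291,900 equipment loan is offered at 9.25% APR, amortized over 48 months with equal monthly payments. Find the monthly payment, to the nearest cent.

€7,298.64

Monthly rate = 9.25%/12 = 0.0077083; payment = 291,900 × 0.0077083 / (1 − (1+0.0077083)^−48) = €7,298.64.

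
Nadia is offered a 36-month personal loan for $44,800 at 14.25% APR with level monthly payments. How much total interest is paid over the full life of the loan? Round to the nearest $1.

Monthly rate = 14.25%/12 = 0.0118750; payment = 44,800 × 0.0118750 / (1 − (1+0.0118750)^−36) = $1,536.60.
Total paid = 36 × $1,536.60 = $55,317.60; interest = $55,317.60 − $44,800 = $10,517.60.

$10,518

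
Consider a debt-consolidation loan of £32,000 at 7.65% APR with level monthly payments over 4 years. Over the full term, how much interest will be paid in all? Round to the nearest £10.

Monthly rate = 7.65%/12 = 0.0063750; payment = 32,000 × 0.0063750 / (1 − (1+0.0063750)^−48) = £775.97.
Total paid = 48 × £775.97 = £37,246.56; interest = £37,246.56 − £32,000 = £5,246.56.

£5,250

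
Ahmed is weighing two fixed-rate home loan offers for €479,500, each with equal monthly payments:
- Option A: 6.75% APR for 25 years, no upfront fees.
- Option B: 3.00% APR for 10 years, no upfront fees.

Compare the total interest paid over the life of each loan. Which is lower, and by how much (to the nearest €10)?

Option B by €438,270

Option A: monthly rate = 6.75%/12 = 0.0056250; payment = 479,500 × 0.0056250 / (1 − (1+0.0056250)^−300) = €3,312.92.
Total interest on Option A = 300 × €3,312.92 − €479,500 = €514,376.00.
Option B: at 3.00% the monthly rate is 0.0025000, so the payment is 479,500 × 0.0025000 / (1 − 1.0025000^−120) = €4,630.09.
Total interest on Option B = 120 × €4,630.09 − €479,500 = €76,110.80.
Option B is lower by €438,265.20.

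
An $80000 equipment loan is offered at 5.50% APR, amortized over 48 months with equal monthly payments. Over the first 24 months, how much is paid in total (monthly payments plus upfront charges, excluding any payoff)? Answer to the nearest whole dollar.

Monthly rate = 5.5%/12 = 0.0045833; payment = 80,000 × 0.0045833 / (1 − (1+0.0045833)^−48) = $1,860.52.
Total outlay = 24 × $1,860.52 = $44,652.48.

$44,652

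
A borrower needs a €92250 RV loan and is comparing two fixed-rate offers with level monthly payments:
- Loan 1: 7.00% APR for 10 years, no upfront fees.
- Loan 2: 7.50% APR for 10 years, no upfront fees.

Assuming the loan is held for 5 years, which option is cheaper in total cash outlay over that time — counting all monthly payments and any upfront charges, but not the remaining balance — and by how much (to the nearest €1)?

Loan 1: monthly rate = 7%/12 = 0.0058333; payment = 92,250 × 0.0058333 / (1 − (1+0.0058333)^−120) = €1,071.10.
Loan 2: at 7.50% the monthly rate is 0.0062500, so the payment is 92,250 × 0.0062500 / (1 − 1.0062500^−120) = €1,095.02.
Over 60 months: Loan 1 costs 60 × €1,071.10 = €64,266.00; Loan 2 costs 60 × €1,095.02 = €65,701.20.
Loan 1 is cheaper by €65,701.20 − €64,266.00 = €1,435.20.

Loan 1 by €1,435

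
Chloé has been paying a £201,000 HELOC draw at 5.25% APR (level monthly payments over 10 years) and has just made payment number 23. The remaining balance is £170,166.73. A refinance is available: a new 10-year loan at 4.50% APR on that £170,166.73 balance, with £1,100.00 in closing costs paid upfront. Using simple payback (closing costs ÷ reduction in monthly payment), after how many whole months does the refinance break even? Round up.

3 months

Current payment = 201,000 × 5.25%/12 / (1 − (1+0.0043750)^−120) = £2,156.56.
Refinanced payment = 170,166.73 × 0.0037500 / (1 − (1+0.0037500)^−120) = £1,763.58.
Monthly savings = £2,156.56 − £1,763.58 = £392.98.
Break-even = £1,100.00 / £392.98 = 2.80 → 3 months.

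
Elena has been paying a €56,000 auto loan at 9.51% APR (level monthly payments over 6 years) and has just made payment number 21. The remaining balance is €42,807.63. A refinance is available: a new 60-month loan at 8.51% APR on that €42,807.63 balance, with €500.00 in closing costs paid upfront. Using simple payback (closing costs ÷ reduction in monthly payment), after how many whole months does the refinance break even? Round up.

Current payment = 56,000 × 9.51%/12 / (1 − (1+0.0079250)^−72) = €1,023.66.
Refinanced payment = 42,807.63 × 0.0070917 / (1 − (1+0.0070917)^−60) = €878.47.
Monthly savings = €1,023.66 − €878.47 = €145.19.
Break-even = €500.00 / €145.19 = 3.44 → 4 months.

4 months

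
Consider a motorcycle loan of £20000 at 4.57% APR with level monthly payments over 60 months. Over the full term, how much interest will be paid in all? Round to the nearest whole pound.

At 4.57% the monthly rate is 0.0038083, so the payment is 20,000 × 0.0038083 / (1 − 1.0038083^−60) = £373.50.
Total paid = 60 × £373.50 = £22,410.00; interest = £22,410.00 − £20,000 = £2,410.00.

£2,410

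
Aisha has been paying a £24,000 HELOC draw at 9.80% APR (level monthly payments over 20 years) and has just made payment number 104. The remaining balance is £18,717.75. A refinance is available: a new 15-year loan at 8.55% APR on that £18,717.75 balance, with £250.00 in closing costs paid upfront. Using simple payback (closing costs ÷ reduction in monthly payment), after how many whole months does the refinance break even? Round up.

Current payment = 24,000 × 9.8%/12 / (1 − (1+0.0081667)^−240) = £228.43.
Refinanced payment = 18,717.75 × 0.0071250 / (1 − (1+0.0071250)^−180) = £184.87.
Monthly savings = £228.43 − £184.87 = £43.56.
Break-even = £250.00 / £43.56 = 5.74 → 6 months.

6 months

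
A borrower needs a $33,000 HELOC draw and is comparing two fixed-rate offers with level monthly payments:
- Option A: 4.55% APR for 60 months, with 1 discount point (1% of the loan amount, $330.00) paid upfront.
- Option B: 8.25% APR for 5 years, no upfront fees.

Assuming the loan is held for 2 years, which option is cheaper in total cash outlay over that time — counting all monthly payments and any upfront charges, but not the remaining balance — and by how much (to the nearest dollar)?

Option A by $1,041

Option A: monthly rate = 4.55%/12 = 0.0037917; payment = 33,000 × 0.0037917 / (1 − (1+0.0037917)^−60) = $615.97.
Option B: monthly rate = 8.25%/12 = 0.0068750; payment = 33,000 × 0.0068750 / (1 − (1+0.0068750)^−60) = $673.08.
Over 24 months: Option A costs 24 × $615.97 + $330.00 = $15,113.28; Option B costs 24 × $673.08 = $16,153.92.
Option A is cheaper by $16,153.92 − $15,113.28 = $1,040.64.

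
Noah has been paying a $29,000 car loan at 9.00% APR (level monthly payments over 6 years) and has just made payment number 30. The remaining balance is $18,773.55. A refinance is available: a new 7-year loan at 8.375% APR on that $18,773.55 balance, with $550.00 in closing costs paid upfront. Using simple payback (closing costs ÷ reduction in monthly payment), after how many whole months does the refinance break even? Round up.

3 months

Current payment = 29,000 × 9%/12 / (1 − (1+0.0075000)^−72) = $522.74.
Refinanced payment = 18,773.55 × 0.0069792 / (1 − (1+0.0069792)^−84) = $296.13.
Monthly savings = $522.74 − $296.13 = $226.61.
Break-even = $550.00 / $226.61 = 2.43 → 3 months.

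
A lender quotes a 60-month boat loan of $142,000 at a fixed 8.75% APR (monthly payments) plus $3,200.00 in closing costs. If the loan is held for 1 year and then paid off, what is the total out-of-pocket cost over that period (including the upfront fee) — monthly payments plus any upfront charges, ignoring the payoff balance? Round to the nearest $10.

$38,370

Monthly rate = 8.75%/12 = 0.0072917; payment = 142,000 × 0.0072917 / (1 − (1+0.0072917)^−60) = $2,930.49.
Total outlay = 12 × $2,930.49 + $3,200.00 = $38,365.88.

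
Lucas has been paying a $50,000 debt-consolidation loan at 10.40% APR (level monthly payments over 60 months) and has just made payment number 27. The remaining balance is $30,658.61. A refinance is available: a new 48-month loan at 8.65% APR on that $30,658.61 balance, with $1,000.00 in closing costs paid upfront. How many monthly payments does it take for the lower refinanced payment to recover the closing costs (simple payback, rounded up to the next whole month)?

Current payment = 50,000 × 10.4%/12 / (1 − (1+0.0086667)^−60) = $1,072.22.
Refinanced payment = 30,658.61 × 0.0072083 / (1 − (1+0.0072083)^−48) = $757.86.
Monthly savings = $1,072.22 − $757.86 = $314.36.
Break-even = $1,000.00 / $314.36 = 3.18 → 4 months.

4 months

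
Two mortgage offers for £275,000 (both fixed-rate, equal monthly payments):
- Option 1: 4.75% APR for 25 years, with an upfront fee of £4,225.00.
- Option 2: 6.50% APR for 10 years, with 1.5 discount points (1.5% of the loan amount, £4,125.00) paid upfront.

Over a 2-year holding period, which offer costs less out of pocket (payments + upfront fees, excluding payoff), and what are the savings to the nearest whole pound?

Option 1: monthly rate = 4.75%/12 = 0.0039583; payment = 275,000 × 0.0039583 / (1 − (1+0.0039583)^−300) = £1,567.82.
Option 2: at 6.50% the monthly rate is 0.0054167, so the payment is 275,000 × 0.0054167 / (1 − 1.0054167^−120) = £3,122.57.
Over 24 months: Option 1 costs 24 × £1,567.82 + £4,225.00 = £41,852.68; Option 2 costs 24 × £3,122.57 + £4,125.00 = £79,066.68.
Option 1 is cheaper by £79,066.68 − £41,852.68 = £37,214.00.

Option 1 by £37,214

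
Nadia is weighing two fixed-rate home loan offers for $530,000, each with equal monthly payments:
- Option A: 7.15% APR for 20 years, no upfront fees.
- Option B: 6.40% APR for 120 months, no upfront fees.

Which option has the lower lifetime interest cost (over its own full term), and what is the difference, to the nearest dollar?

Option B by $278,732

Option A: monthly rate = 7.15%/12 = 0.0059583; payment = 530,000 × 0.0059583 / (1 − (1+0.0059583)^−240) = $4,156.94.
Total interest on Option A = 240 × $4,156.94 − $530,000 = $467,665.60.
Option B: at 6.40% the monthly rate is 0.0053333, so the payment is 530,000 × 0.0053333 / (1 − 1.0053333^−120) = $5,991.11.
Total interest on Option B = 120 × $5,991.11 − $530,000 = $188,933.20.
Option B is lower by $278,732.40.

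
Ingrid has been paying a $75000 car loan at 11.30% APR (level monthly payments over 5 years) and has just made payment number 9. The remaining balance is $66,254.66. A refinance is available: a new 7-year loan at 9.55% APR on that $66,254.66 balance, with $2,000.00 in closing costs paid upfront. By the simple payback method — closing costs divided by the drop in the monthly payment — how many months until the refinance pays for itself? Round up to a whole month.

Current payment = 75,000 × 11.3%/12 / (1 − (1+0.0094167)^−60) = $1,641.93.
Refinanced payment = 66,254.66 × 0.0079583 / (1 − (1+0.0079583)^−84) = $1,084.56.
Monthly savings = $1,641.93 − $1,084.56 = $557.37.
Break-even = $2,000.00 / $557.37 = 3.59 → 4 months.

4 months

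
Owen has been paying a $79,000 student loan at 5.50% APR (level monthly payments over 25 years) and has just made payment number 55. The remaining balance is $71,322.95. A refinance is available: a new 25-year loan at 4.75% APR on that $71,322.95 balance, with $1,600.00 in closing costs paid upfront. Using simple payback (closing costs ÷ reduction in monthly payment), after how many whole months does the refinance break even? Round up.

21 months

Current payment = 79,000 × 5.5%/12 / (1 − (1+0.0045833)^−300) = $485.13.
Refinanced payment = 71,322.95 × 0.0039583 / (1 − (1+0.0039583)^−300) = $406.62.
Monthly savings = $485.13 − $406.62 = $78.51.
Break-even = $1,600.00 / $78.51 = 20.38 → 21 months.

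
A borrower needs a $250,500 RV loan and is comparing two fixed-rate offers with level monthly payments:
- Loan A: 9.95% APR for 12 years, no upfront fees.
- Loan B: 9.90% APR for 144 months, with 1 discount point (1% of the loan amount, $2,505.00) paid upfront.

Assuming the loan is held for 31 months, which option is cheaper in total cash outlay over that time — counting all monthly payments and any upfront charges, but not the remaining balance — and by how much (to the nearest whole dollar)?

Loan A: at 9.95% the monthly rate is 0.0082917, so the payment is 250,500 × 0.0082917 / (1 − 1.0082917^−144) = $2,986.44.
Loan B: at 9.90% the monthly rate is 0.0082500, so the payment is 250,500 × 0.0082500 / (1 − 1.0082500^−144) = $2,979.22.
Over 31 months: Loan A costs 31 × $2,986.44 = $92,579.64; Loan B costs 31 × $2,979.22 + $2,505.00 = $94,860.82.
Loan A is cheaper by $94,860.82 − $92,579.64 = $2,281.18.

Loan A by $2,281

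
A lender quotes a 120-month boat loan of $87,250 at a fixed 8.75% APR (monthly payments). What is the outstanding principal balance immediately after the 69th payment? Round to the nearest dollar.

$46,433

With monthly rate i = 8.75%/12 = 0.0072917, the balance after k of n payments is P · [(1+i)^n − (1+i)^k] / [(1+i)^n − 1].
(1+0.0072917)^120 = 2.39127171 and (1+0.0072917)^69 = 1.65086527, so the balance is 87,250 × (2.39127171 − 1.65086527) / (2.39127171 − 1) = $46,432.67.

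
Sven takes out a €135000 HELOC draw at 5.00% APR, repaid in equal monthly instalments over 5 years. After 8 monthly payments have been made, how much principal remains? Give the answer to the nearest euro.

With monthly rate i = 5%/12 = 0.0041667, the balance after k of n payments is P · [(1+i)^n − (1+i)^k] / [(1+i)^n − 1].
(1+0.0041667)^60 = 1.28335868 and (1+0.0041667)^8 = 1.03382352, so the balance is 135,000 × (1.28335868 − 1.03382352) / (1.28335868 − 1) = €118,885.53.

€118,886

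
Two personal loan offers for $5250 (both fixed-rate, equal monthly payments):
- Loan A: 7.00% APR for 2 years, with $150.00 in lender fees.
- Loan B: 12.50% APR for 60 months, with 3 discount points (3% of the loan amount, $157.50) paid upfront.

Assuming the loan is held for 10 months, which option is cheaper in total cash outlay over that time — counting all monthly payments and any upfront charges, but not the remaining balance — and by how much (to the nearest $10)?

Loan A: at 7.00% the monthly rate is 0.0058333, so the payment is 5,250 × 0.0058333 / (1 − 1.0058333^−24) = $235.06.
Loan B: at 12.50% the monthly rate is 0.0104167, so the payment is 5,250 × 0.0104167 / (1 − 1.0104167^−60) = $118.11.
Over 10 months: Loan A costs 10 × $235.06 + $150.00 = $2,500.60; Loan B costs 10 × $118.11 + $157.50 = $1,338.60.
Loan B is cheaper by $2,500.60 − $1,338.60 = $1,162.00.

Loan B by $1,160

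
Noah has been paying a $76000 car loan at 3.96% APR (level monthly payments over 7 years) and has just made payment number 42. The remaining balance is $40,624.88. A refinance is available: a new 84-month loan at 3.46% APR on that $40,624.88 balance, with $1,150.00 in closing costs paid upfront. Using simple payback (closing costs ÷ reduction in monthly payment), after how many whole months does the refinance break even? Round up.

3 months

Current payment = 76,000 × 3.96%/12 / (1 − (1+0.0033000)^−84) = $1,037.43.
Refinanced payment = 40,624.88 × 0.0028833 / (1 − (1+0.0028833)^−84) = $545.25.
Monthly savings = $1,037.43 − $545.25 = $492.18.
Break-even = $1,150.00 / $492.18 = 2.34 → 3 months.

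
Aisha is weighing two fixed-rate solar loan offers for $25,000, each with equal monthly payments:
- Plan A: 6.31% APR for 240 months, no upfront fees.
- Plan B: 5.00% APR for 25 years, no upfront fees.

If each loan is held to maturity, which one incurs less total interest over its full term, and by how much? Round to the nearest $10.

Plan B by $220

Plan A: at 6.31% the monthly rate is 0.0052583, so the payment is 25,000 × 0.0052583 / (1 − 1.0052583^−240) = $183.61.
Total interest on Plan A = 240 × $183.61 − $25,000 = $19,066.40.
Plan B: monthly rate = 5%/12 = 0.0041667; payment = 25,000 × 0.0041667 / (1 − (1+0.0041667)^−300) = $146.15.
Total interest on Plan B = 300 × $146.15 − $25,000 = $18,845.00.
Plan B is lower by $221.40.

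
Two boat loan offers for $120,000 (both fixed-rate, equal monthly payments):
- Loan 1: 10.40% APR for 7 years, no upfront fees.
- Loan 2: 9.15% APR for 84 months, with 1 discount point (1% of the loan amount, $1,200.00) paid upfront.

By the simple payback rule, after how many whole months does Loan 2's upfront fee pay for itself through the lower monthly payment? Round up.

16 months

Loan 1: at 10.40% the monthly rate is 0.0086667, so the payment is 120,000 × 0.0086667 / (1 − 1.0086667^−84) = $2,017.03.
Loan 2: at 9.15% the monthly rate is 0.0076250, so the payment is 120,000 × 0.0076250 / (1 − 1.0076250^−84) = $1,939.84.
Monthly savings = $2,017.03 − $1,939.84 = $77.19.
Break-even = $1,200.00 / $77.19 = 15.55 → 16 months.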